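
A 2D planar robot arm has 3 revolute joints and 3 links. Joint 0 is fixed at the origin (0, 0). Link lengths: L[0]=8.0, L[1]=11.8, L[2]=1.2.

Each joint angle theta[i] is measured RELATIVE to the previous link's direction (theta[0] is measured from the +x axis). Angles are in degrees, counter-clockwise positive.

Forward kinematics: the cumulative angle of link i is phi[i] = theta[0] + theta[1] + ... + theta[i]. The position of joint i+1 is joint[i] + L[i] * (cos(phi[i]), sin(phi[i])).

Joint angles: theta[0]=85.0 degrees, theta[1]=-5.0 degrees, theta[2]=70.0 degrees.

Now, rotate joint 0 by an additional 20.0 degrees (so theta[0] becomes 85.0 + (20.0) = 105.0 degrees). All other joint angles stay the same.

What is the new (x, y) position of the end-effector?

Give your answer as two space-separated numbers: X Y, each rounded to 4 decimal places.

Answer: -5.3014 19.5565

Derivation:
joint[0] = (0.0000, 0.0000)  (base)
link 0: phi[0] = 105 = 105 deg
  cos(105 deg) = -0.2588, sin(105 deg) = 0.9659
  joint[1] = (0.0000, 0.0000) + 8 * (-0.2588, 0.9659) = (0.0000 + -2.0706, 0.0000 + 7.7274) = (-2.0706, 7.7274)
link 1: phi[1] = 105 + -5 = 100 deg
  cos(100 deg) = -0.1736, sin(100 deg) = 0.9848
  joint[2] = (-2.0706, 7.7274) + 11.8 * (-0.1736, 0.9848) = (-2.0706 + -2.0490, 7.7274 + 11.6207) = (-4.1196, 19.3481)
link 2: phi[2] = 105 + -5 + 70 = 170 deg
  cos(170 deg) = -0.9848, sin(170 deg) = 0.1736
  joint[3] = (-4.1196, 19.3481) + 1.2 * (-0.9848, 0.1736) = (-4.1196 + -1.1818, 19.3481 + 0.2084) = (-5.3014, 19.5565)
End effector: (-5.3014, 19.5565)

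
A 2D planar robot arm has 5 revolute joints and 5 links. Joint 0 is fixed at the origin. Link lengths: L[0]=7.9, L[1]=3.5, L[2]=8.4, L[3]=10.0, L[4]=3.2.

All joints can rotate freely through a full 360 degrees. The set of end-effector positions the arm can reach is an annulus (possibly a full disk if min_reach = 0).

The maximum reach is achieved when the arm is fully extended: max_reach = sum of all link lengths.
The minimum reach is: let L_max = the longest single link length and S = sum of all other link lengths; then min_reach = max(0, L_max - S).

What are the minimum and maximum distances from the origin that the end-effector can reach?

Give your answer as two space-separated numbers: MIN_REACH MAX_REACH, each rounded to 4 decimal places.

Link lengths: [7.9, 3.5, 8.4, 10.0, 3.2]
max_reach = 7.9 + 3.5 + 8.4 + 10 + 3.2 = 33
L_max = max([7.9, 3.5, 8.4, 10.0, 3.2]) = 10
S (sum of others) = 33 - 10 = 23
min_reach = max(0, 10 - 23) = max(0, -13) = 0

Answer: 0.0000 33.0000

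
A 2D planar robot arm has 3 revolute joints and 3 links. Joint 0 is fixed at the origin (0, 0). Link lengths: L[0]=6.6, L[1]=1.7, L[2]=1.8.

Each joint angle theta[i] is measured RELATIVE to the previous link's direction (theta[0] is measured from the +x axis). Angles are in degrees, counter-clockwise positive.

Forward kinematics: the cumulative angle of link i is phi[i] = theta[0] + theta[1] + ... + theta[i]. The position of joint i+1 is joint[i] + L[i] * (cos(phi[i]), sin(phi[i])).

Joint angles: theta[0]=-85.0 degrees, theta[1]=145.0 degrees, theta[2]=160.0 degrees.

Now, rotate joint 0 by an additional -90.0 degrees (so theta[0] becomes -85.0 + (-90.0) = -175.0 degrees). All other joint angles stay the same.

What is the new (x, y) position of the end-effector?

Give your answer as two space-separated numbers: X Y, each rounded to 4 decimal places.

joint[0] = (0.0000, 0.0000)  (base)
link 0: phi[0] = -175 = -175 deg
  cos(-175 deg) = -0.9962, sin(-175 deg) = -0.0872
  joint[1] = (0.0000, 0.0000) + 6.6 * (-0.9962, -0.0872) = (0.0000 + -6.5749, 0.0000 + -0.5752) = (-6.5749, -0.5752)
link 1: phi[1] = -175 + 145 = -30 deg
  cos(-30 deg) = 0.8660, sin(-30 deg) = -0.5000
  joint[2] = (-6.5749, -0.5752) + 1.7 * (0.8660, -0.5000) = (-6.5749 + 1.4722, -0.5752 + -0.8500) = (-5.1026, -1.4252)
link 2: phi[2] = -175 + 145 + 160 = 130 deg
  cos(130 deg) = -0.6428, sin(130 deg) = 0.7660
  joint[3] = (-5.1026, -1.4252) + 1.8 * (-0.6428, 0.7660) = (-5.1026 + -1.1570, -1.4252 + 1.3789) = (-6.2597, -0.0463)
End effector: (-6.2597, -0.0463)

Answer: -6.2597 -0.0463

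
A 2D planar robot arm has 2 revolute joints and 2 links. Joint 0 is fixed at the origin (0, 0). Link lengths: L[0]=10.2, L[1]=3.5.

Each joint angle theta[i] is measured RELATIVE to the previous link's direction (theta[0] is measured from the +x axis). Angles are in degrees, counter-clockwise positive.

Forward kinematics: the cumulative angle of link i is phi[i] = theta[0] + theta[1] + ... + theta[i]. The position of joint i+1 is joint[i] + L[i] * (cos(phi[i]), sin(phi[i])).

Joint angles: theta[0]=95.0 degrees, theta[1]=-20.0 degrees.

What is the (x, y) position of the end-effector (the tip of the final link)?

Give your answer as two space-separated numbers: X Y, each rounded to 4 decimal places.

joint[0] = (0.0000, 0.0000)  (base)
link 0: phi[0] = 95 = 95 deg
  cos(95 deg) = -0.0872, sin(95 deg) = 0.9962
  joint[1] = (0.0000, 0.0000) + 10.2 * (-0.0872, 0.9962) = (0.0000 + -0.8890, 0.0000 + 10.1612) = (-0.8890, 10.1612)
link 1: phi[1] = 95 + -20 = 75 deg
  cos(75 deg) = 0.2588, sin(75 deg) = 0.9659
  joint[2] = (-0.8890, 10.1612) + 3.5 * (0.2588, 0.9659) = (-0.8890 + 0.9059, 10.1612 + 3.3807) = (0.0169, 13.5419)
End effector: (0.0169, 13.5419)

Answer: 0.0169 13.5419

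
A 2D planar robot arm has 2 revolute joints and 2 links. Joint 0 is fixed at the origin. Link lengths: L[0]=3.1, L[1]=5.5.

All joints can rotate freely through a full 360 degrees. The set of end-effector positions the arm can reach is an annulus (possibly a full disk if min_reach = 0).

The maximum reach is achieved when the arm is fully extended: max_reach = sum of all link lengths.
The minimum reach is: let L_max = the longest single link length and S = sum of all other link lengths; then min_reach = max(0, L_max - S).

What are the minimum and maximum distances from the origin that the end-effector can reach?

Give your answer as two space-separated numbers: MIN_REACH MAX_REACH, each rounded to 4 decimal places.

Answer: 2.4000 8.6000

Derivation:
Link lengths: [3.1, 5.5]
max_reach = 3.1 + 5.5 = 8.6
L_max = max([3.1, 5.5]) = 5.5
S (sum of others) = 8.6 - 5.5 = 3.1
min_reach = max(0, 5.5 - 3.1) = max(0, 2.4) = 2.4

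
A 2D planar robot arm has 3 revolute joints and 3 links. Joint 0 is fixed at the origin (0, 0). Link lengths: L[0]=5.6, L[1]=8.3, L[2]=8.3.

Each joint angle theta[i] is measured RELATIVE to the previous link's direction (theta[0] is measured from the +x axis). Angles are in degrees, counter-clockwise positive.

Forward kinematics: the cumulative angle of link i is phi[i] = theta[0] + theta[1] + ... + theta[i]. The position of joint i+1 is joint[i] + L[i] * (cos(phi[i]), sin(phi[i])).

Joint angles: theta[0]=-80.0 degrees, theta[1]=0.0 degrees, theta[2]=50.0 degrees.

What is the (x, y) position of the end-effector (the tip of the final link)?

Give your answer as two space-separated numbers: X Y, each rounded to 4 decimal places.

Answer: 9.6017 -17.8388

Derivation:
joint[0] = (0.0000, 0.0000)  (base)
link 0: phi[0] = -80 = -80 deg
  cos(-80 deg) = 0.1736, sin(-80 deg) = -0.9848
  joint[1] = (0.0000, 0.0000) + 5.6 * (0.1736, -0.9848) = (0.0000 + 0.9724, 0.0000 + -5.5149) = (0.9724, -5.5149)
link 1: phi[1] = -80 + 0 = -80 deg
  cos(-80 deg) = 0.1736, sin(-80 deg) = -0.9848
  joint[2] = (0.9724, -5.5149) + 8.3 * (0.1736, -0.9848) = (0.9724 + 1.4413, -5.5149 + -8.1739) = (2.4137, -13.6888)
link 2: phi[2] = -80 + 0 + 50 = -30 deg
  cos(-30 deg) = 0.8660, sin(-30 deg) = -0.5000
  joint[3] = (2.4137, -13.6888) + 8.3 * (0.8660, -0.5000) = (2.4137 + 7.1880, -13.6888 + -4.1500) = (9.6017, -17.8388)
End effector: (9.6017, -17.8388)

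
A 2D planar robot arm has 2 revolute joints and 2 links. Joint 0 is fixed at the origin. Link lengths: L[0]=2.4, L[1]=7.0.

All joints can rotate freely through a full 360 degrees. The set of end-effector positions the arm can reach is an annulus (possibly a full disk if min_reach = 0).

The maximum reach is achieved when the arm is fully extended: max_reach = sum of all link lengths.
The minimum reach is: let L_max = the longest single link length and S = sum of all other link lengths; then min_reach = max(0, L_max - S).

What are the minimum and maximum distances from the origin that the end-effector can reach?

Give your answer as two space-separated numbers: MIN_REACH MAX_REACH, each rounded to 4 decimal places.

Answer: 4.6000 9.4000

Derivation:
Link lengths: [2.4, 7.0]
max_reach = 2.4 + 7 = 9.4
L_max = max([2.4, 7.0]) = 7
S (sum of others) = 9.4 - 7 = 2.4
min_reach = max(0, 7 - 2.4) = max(0, 4.6) = 4.6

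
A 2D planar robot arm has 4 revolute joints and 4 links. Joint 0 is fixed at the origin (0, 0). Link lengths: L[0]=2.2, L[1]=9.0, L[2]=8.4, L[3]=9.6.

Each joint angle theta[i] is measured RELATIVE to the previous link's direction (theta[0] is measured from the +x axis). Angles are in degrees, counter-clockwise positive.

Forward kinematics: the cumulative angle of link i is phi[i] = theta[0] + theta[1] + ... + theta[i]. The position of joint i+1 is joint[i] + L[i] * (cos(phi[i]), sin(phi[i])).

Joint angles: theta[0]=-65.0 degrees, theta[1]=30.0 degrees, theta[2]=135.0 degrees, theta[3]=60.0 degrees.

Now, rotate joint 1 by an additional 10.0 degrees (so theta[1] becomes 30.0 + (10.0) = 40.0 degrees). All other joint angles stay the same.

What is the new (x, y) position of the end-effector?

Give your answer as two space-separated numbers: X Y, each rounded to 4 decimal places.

joint[0] = (0.0000, 0.0000)  (base)
link 0: phi[0] = -65 = -65 deg
  cos(-65 deg) = 0.4226, sin(-65 deg) = -0.9063
  joint[1] = (0.0000, 0.0000) + 2.2 * (0.4226, -0.9063) = (0.0000 + 0.9298, 0.0000 + -1.9939) = (0.9298, -1.9939)
link 1: phi[1] = -65 + 40 = -25 deg
  cos(-25 deg) = 0.9063, sin(-25 deg) = -0.4226
  joint[2] = (0.9298, -1.9939) + 9 * (0.9063, -0.4226) = (0.9298 + 8.1568, -1.9939 + -3.8036) = (9.0865, -5.7974)
link 2: phi[2] = -65 + 40 + 135 = 110 deg
  cos(110 deg) = -0.3420, sin(110 deg) = 0.9397
  joint[3] = (9.0865, -5.7974) + 8.4 * (-0.3420, 0.9397) = (9.0865 + -2.8730, -5.7974 + 7.8934) = (6.2136, 2.0960)
link 3: phi[3] = -65 + 40 + 135 + 60 = 170 deg
  cos(170 deg) = -0.9848, sin(170 deg) = 0.1736
  joint[4] = (6.2136, 2.0960) + 9.6 * (-0.9848, 0.1736) = (6.2136 + -9.4542, 2.0960 + 1.6670) = (-3.2406, 3.7630)
End effector: (-3.2406, 3.7630)

Answer: -3.2406 3.7630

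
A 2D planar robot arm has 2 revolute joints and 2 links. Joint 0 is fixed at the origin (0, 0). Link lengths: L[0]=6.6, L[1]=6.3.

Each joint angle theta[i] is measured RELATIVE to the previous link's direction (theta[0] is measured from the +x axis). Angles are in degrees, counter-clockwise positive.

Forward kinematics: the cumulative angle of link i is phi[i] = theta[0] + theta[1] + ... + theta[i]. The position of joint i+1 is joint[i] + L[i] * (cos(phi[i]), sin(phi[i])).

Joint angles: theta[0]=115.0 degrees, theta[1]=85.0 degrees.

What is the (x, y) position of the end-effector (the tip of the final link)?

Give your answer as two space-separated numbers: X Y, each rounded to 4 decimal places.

Answer: -8.7093 3.8269

Derivation:
joint[0] = (0.0000, 0.0000)  (base)
link 0: phi[0] = 115 = 115 deg
  cos(115 deg) = -0.4226, sin(115 deg) = 0.9063
  joint[1] = (0.0000, 0.0000) + 6.6 * (-0.4226, 0.9063) = (0.0000 + -2.7893, 0.0000 + 5.9816) = (-2.7893, 5.9816)
link 1: phi[1] = 115 + 85 = 200 deg
  cos(200 deg) = -0.9397, sin(200 deg) = -0.3420
  joint[2] = (-2.7893, 5.9816) + 6.3 * (-0.9397, -0.3420) = (-2.7893 + -5.9201, 5.9816 + -2.1547) = (-8.7093, 3.8269)
End effector: (-8.7093, 3.8269)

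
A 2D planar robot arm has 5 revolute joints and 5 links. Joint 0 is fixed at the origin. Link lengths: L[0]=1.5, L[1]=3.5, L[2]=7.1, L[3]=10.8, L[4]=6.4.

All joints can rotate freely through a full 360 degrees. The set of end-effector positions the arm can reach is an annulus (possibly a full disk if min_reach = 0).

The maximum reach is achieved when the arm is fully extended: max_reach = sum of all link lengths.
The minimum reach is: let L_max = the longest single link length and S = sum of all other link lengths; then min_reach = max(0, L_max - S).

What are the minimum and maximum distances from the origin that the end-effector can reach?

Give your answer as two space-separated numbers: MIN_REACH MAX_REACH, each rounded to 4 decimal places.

Link lengths: [1.5, 3.5, 7.1, 10.8, 6.4]
max_reach = 1.5 + 3.5 + 7.1 + 10.8 + 6.4 = 29.3
L_max = max([1.5, 3.5, 7.1, 10.8, 6.4]) = 10.8
S (sum of others) = 29.3 - 10.8 = 18.5
min_reach = max(0, 10.8 - 18.5) = max(0, -7.7) = 0

Answer: 0.0000 29.3000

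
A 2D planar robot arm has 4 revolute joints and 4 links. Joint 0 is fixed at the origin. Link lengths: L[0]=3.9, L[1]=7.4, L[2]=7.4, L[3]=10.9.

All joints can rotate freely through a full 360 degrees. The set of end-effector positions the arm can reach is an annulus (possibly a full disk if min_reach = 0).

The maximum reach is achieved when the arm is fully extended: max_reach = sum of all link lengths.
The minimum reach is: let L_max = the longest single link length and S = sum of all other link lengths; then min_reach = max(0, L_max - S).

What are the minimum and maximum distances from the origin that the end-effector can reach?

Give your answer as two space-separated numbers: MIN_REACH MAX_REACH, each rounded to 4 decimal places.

Answer: 0.0000 29.6000

Derivation:
Link lengths: [3.9, 7.4, 7.4, 10.9]
max_reach = 3.9 + 7.4 + 7.4 + 10.9 = 29.6
L_max = max([3.9, 7.4, 7.4, 10.9]) = 10.9
S (sum of others) = 29.6 - 10.9 = 18.7
min_reach = max(0, 10.9 - 18.7) = max(0, -7.8) = 0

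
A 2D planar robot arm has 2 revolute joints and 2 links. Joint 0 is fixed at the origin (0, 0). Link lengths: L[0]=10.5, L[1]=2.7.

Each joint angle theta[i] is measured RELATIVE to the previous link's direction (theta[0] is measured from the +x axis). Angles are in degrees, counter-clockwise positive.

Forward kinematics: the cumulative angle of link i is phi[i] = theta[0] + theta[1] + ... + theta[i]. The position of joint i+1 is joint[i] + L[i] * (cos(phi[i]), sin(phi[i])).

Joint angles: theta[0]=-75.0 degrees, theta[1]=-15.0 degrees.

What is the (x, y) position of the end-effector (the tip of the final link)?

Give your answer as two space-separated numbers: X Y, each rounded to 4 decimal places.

joint[0] = (0.0000, 0.0000)  (base)
link 0: phi[0] = -75 = -75 deg
  cos(-75 deg) = 0.2588, sin(-75 deg) = -0.9659
  joint[1] = (0.0000, 0.0000) + 10.5 * (0.2588, -0.9659) = (0.0000 + 2.7176, 0.0000 + -10.1422) = (2.7176, -10.1422)
link 1: phi[1] = -75 + -15 = -90 deg
  cos(-90 deg) = 0.0000, sin(-90 deg) = -1.0000
  joint[2] = (2.7176, -10.1422) + 2.7 * (0.0000, -1.0000) = (2.7176 + 0.0000, -10.1422 + -2.7000) = (2.7176, -12.8422)
End effector: (2.7176, -12.8422)

Answer: 2.7176 -12.8422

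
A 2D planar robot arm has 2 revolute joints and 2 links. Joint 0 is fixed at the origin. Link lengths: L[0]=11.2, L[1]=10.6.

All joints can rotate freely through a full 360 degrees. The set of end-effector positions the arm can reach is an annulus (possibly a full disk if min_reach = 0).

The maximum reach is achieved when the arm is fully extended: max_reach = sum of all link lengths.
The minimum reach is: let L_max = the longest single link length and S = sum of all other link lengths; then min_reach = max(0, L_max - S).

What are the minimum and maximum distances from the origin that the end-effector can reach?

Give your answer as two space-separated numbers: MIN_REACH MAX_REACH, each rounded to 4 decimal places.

Link lengths: [11.2, 10.6]
max_reach = 11.2 + 10.6 = 21.8
L_max = max([11.2, 10.6]) = 11.2
S (sum of others) = 21.8 - 11.2 = 10.6
min_reach = max(0, 11.2 - 10.6) = max(0, 0.6) = 0.6

Answer: 0.6000 21.8000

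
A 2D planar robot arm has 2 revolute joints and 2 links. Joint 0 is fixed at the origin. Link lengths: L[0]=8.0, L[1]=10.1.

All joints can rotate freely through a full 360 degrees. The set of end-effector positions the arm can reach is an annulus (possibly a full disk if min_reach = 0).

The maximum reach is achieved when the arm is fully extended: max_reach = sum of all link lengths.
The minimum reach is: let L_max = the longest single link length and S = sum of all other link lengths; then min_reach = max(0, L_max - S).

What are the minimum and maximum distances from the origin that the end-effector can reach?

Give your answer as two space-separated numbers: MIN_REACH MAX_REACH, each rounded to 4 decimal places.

Answer: 2.1000 18.1000

Derivation:
Link lengths: [8.0, 10.1]
max_reach = 8 + 10.1 = 18.1
L_max = max([8.0, 10.1]) = 10.1
S (sum of others) = 18.1 - 10.1 = 8
min_reach = max(0, 10.1 - 8) = max(0, 2.1) = 2.1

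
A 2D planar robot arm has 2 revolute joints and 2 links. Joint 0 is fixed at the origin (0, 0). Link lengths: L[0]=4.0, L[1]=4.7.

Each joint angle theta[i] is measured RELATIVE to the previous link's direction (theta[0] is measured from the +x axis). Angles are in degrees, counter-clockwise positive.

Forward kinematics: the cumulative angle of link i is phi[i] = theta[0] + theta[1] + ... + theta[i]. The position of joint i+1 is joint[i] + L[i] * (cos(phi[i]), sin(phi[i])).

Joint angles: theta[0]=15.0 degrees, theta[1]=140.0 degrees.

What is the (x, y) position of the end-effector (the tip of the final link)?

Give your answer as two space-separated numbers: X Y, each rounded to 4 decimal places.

joint[0] = (0.0000, 0.0000)  (base)
link 0: phi[0] = 15 = 15 deg
  cos(15 deg) = 0.9659, sin(15 deg) = 0.2588
  joint[1] = (0.0000, 0.0000) + 4 * (0.9659, 0.2588) = (0.0000 + 3.8637, 0.0000 + 1.0353) = (3.8637, 1.0353)
link 1: phi[1] = 15 + 140 = 155 deg
  cos(155 deg) = -0.9063, sin(155 deg) = 0.4226
  joint[2] = (3.8637, 1.0353) + 4.7 * (-0.9063, 0.4226) = (3.8637 + -4.2596, 1.0353 + 1.9863) = (-0.3959, 3.0216)
End effector: (-0.3959, 3.0216)

Answer: -0.3959 3.0216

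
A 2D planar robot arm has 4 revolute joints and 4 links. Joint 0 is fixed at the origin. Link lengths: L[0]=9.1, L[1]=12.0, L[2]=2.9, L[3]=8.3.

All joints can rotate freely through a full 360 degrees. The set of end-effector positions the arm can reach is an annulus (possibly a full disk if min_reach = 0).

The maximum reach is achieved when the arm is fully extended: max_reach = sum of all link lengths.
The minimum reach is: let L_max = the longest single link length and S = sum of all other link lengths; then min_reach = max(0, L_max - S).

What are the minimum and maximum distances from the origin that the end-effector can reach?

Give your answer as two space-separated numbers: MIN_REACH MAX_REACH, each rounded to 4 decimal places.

Answer: 0.0000 32.3000

Derivation:
Link lengths: [9.1, 12.0, 2.9, 8.3]
max_reach = 9.1 + 12 + 2.9 + 8.3 = 32.3
L_max = max([9.1, 12.0, 2.9, 8.3]) = 12
S (sum of others) = 32.3 - 12 = 20.3
min_reach = max(0, 12 - 20.3) = max(0, -8.3) = 0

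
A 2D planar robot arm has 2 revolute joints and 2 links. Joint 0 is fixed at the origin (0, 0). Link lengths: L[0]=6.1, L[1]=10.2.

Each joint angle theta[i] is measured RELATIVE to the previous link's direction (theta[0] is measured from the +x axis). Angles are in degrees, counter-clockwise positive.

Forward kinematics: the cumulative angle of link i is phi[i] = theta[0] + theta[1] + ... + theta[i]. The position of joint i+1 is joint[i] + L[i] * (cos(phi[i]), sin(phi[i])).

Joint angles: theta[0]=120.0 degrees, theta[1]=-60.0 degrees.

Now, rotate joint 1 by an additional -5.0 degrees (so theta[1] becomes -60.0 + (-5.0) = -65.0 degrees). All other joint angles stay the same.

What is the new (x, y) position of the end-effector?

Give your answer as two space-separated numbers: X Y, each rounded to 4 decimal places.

joint[0] = (0.0000, 0.0000)  (base)
link 0: phi[0] = 120 = 120 deg
  cos(120 deg) = -0.5000, sin(120 deg) = 0.8660
  joint[1] = (0.0000, 0.0000) + 6.1 * (-0.5000, 0.8660) = (0.0000 + -3.0500, 0.0000 + 5.2828) = (-3.0500, 5.2828)
link 1: phi[1] = 120 + -65 = 55 deg
  cos(55 deg) = 0.5736, sin(55 deg) = 0.8192
  joint[2] = (-3.0500, 5.2828) + 10.2 * (0.5736, 0.8192) = (-3.0500 + 5.8505, 5.2828 + 8.3554) = (2.8005, 13.6381)
End effector: (2.8005, 13.6381)

Answer: 2.8005 13.6381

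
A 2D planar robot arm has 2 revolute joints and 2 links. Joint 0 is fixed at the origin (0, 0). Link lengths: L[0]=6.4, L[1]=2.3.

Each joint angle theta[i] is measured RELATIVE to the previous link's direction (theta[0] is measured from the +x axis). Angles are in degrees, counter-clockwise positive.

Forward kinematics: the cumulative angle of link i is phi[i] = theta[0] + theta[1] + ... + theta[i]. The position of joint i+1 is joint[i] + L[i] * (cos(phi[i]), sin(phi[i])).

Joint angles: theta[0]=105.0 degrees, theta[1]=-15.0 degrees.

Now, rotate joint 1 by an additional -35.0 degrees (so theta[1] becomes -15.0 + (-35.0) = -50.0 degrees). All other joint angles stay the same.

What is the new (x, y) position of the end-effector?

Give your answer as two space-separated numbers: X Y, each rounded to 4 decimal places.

Answer: -0.3372 8.0660

Derivation:
joint[0] = (0.0000, 0.0000)  (base)
link 0: phi[0] = 105 = 105 deg
  cos(105 deg) = -0.2588, sin(105 deg) = 0.9659
  joint[1] = (0.0000, 0.0000) + 6.4 * (-0.2588, 0.9659) = (0.0000 + -1.6564, 0.0000 + 6.1819) = (-1.6564, 6.1819)
link 1: phi[1] = 105 + -50 = 55 deg
  cos(55 deg) = 0.5736, sin(55 deg) = 0.8192
  joint[2] = (-1.6564, 6.1819) + 2.3 * (0.5736, 0.8192) = (-1.6564 + 1.3192, 6.1819 + 1.8840) = (-0.3372, 8.0660)
End effector: (-0.3372, 8.0660)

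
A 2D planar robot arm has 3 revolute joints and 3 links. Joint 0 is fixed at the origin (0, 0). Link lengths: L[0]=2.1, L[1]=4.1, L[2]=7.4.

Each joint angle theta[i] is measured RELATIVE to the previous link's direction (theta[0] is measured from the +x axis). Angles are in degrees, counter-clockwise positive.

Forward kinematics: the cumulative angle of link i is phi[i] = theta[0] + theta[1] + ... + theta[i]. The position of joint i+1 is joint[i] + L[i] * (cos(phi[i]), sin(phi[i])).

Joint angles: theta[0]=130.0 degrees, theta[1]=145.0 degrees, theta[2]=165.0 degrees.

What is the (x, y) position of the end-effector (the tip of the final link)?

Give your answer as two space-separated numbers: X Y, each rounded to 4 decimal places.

Answer: 0.2925 4.8119

Derivation:
joint[0] = (0.0000, 0.0000)  (base)
link 0: phi[0] = 130 = 130 deg
  cos(130 deg) = -0.6428, sin(130 deg) = 0.7660
  joint[1] = (0.0000, 0.0000) + 2.1 * (-0.6428, 0.7660) = (0.0000 + -1.3499, 0.0000 + 1.6087) = (-1.3499, 1.6087)
link 1: phi[1] = 130 + 145 = 275 deg
  cos(275 deg) = 0.0872, sin(275 deg) = -0.9962
  joint[2] = (-1.3499, 1.6087) + 4.1 * (0.0872, -0.9962) = (-1.3499 + 0.3573, 1.6087 + -4.0844) = (-0.9925, -2.4757)
link 2: phi[2] = 130 + 145 + 165 = 440 deg
  cos(440 deg) = 0.1736, sin(440 deg) = 0.9848
  joint[3] = (-0.9925, -2.4757) + 7.4 * (0.1736, 0.9848) = (-0.9925 + 1.2850, -2.4757 + 7.2876) = (0.2925, 4.8119)
End effector: (0.2925, 4.8119)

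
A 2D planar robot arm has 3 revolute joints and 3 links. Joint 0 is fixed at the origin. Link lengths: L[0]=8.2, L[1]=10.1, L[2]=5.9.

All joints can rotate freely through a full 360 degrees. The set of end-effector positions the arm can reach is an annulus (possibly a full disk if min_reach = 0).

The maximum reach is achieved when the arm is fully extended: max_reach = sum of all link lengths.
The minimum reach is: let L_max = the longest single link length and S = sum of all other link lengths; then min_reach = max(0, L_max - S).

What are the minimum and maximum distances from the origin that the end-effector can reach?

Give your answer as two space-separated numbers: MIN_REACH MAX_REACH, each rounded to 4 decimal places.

Answer: 0.0000 24.2000

Derivation:
Link lengths: [8.2, 10.1, 5.9]
max_reach = 8.2 + 10.1 + 5.9 = 24.2
L_max = max([8.2, 10.1, 5.9]) = 10.1
S (sum of others) = 24.2 - 10.1 = 14.1
min_reach = max(0, 10.1 - 14.1) = max(0, -4) = 0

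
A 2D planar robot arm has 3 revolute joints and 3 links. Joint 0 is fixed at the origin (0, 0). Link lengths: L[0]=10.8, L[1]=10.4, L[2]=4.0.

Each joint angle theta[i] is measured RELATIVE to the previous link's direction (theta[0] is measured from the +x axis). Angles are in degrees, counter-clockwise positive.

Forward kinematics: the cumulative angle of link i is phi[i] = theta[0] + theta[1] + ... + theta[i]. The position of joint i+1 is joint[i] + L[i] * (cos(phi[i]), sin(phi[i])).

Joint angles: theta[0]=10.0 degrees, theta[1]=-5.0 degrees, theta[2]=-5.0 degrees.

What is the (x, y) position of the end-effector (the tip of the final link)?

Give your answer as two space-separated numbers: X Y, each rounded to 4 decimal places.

Answer: 24.9963 2.7818

Derivation:
joint[0] = (0.0000, 0.0000)  (base)
link 0: phi[0] = 10 = 10 deg
  cos(10 deg) = 0.9848, sin(10 deg) = 0.1736
  joint[1] = (0.0000, 0.0000) + 10.8 * (0.9848, 0.1736) = (0.0000 + 10.6359, 0.0000 + 1.8754) = (10.6359, 1.8754)
link 1: phi[1] = 10 + -5 = 5 deg
  cos(5 deg) = 0.9962, sin(5 deg) = 0.0872
  joint[2] = (10.6359, 1.8754) + 10.4 * (0.9962, 0.0872) = (10.6359 + 10.3604, 1.8754 + 0.9064) = (20.9963, 2.7818)
link 2: phi[2] = 10 + -5 + -5 = 0 deg
  cos(0 deg) = 1.0000, sin(0 deg) = 0.0000
  joint[3] = (20.9963, 2.7818) + 4 * (1.0000, 0.0000) = (20.9963 + 4.0000, 2.7818 + 0.0000) = (24.9963, 2.7818)
End effector: (24.9963, 2.7818)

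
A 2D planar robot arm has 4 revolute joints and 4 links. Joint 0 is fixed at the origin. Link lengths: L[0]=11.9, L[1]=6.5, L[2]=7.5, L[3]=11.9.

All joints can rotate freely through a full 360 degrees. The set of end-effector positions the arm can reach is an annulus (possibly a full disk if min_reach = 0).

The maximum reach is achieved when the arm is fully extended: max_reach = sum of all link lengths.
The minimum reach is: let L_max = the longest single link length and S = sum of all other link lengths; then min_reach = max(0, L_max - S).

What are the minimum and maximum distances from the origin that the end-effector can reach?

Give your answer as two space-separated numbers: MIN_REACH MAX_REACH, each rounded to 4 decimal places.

Answer: 0.0000 37.8000

Derivation:
Link lengths: [11.9, 6.5, 7.5, 11.9]
max_reach = 11.9 + 6.5 + 7.5 + 11.9 = 37.8
L_max = max([11.9, 6.5, 7.5, 11.9]) = 11.9
S (sum of others) = 37.8 - 11.9 = 25.9
min_reach = max(0, 11.9 - 25.9) = max(0, -14) = 0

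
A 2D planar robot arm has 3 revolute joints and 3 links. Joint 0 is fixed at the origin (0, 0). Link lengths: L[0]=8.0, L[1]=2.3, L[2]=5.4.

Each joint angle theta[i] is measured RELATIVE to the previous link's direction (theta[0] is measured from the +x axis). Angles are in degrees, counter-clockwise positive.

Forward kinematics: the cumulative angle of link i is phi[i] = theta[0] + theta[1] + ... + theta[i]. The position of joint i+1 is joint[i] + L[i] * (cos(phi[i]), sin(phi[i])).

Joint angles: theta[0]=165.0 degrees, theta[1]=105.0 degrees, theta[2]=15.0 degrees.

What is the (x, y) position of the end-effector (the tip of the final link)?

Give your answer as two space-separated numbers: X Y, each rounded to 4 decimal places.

joint[0] = (0.0000, 0.0000)  (base)
link 0: phi[0] = 165 = 165 deg
  cos(165 deg) = -0.9659, sin(165 deg) = 0.2588
  joint[1] = (0.0000, 0.0000) + 8 * (-0.9659, 0.2588) = (0.0000 + -7.7274, 0.0000 + 2.0706) = (-7.7274, 2.0706)
link 1: phi[1] = 165 + 105 = 270 deg
  cos(270 deg) = -0.0000, sin(270 deg) = -1.0000
  joint[2] = (-7.7274, 2.0706) + 2.3 * (-0.0000, -1.0000) = (-7.7274 + -0.0000, 2.0706 + -2.3000) = (-7.7274, -0.2294)
link 2: phi[2] = 165 + 105 + 15 = 285 deg
  cos(285 deg) = 0.2588, sin(285 deg) = -0.9659
  joint[3] = (-7.7274, -0.2294) + 5.4 * (0.2588, -0.9659) = (-7.7274 + 1.3976, -0.2294 + -5.2160) = (-6.3298, -5.4454)
End effector: (-6.3298, -5.4454)

Answer: -6.3298 -5.4454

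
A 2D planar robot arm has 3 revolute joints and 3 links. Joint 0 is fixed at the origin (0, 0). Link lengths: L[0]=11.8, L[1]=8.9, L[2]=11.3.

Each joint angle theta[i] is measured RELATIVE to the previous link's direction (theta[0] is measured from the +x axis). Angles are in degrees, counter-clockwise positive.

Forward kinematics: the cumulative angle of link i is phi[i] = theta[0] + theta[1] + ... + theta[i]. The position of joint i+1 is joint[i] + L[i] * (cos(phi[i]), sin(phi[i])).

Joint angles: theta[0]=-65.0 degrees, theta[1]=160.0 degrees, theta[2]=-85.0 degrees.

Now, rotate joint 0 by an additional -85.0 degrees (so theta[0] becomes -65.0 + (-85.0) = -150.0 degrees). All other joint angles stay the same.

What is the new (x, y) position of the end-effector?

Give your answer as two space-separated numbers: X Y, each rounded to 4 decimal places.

Answer: 1.4703 -15.2695

Derivation:
joint[0] = (0.0000, 0.0000)  (base)
link 0: phi[0] = -150 = -150 deg
  cos(-150 deg) = -0.8660, sin(-150 deg) = -0.5000
  joint[1] = (0.0000, 0.0000) + 11.8 * (-0.8660, -0.5000) = (0.0000 + -10.2191, 0.0000 + -5.9000) = (-10.2191, -5.9000)
link 1: phi[1] = -150 + 160 = 10 deg
  cos(10 deg) = 0.9848, sin(10 deg) = 0.1736
  joint[2] = (-10.2191, -5.9000) + 8.9 * (0.9848, 0.1736) = (-10.2191 + 8.7648, -5.9000 + 1.5455) = (-1.4543, -4.3545)
link 2: phi[2] = -150 + 160 + -85 = -75 deg
  cos(-75 deg) = 0.2588, sin(-75 deg) = -0.9659
  joint[3] = (-1.4543, -4.3545) + 11.3 * (0.2588, -0.9659) = (-1.4543 + 2.9247, -4.3545 + -10.9150) = (1.4703, -15.2695)
End effector: (1.4703, -15.2695)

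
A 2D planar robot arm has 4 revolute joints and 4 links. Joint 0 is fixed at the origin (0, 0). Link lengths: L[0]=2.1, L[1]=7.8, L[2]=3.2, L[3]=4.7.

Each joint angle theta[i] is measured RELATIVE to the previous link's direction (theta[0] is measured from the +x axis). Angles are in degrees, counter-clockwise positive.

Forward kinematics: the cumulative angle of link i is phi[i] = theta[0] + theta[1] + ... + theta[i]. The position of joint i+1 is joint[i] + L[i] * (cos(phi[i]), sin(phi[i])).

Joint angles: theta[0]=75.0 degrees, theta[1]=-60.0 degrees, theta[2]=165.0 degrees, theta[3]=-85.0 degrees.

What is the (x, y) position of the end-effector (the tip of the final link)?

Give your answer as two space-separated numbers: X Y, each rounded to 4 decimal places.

Answer: 4.4681 8.7293

Derivation:
joint[0] = (0.0000, 0.0000)  (base)
link 0: phi[0] = 75 = 75 deg
  cos(75 deg) = 0.2588, sin(75 deg) = 0.9659
  joint[1] = (0.0000, 0.0000) + 2.1 * (0.2588, 0.9659) = (0.0000 + 0.5435, 0.0000 + 2.0284) = (0.5435, 2.0284)
link 1: phi[1] = 75 + -60 = 15 deg
  cos(15 deg) = 0.9659, sin(15 deg) = 0.2588
  joint[2] = (0.5435, 2.0284) + 7.8 * (0.9659, 0.2588) = (0.5435 + 7.5342, 2.0284 + 2.0188) = (8.0777, 4.0472)
link 2: phi[2] = 75 + -60 + 165 = 180 deg
  cos(180 deg) = -1.0000, sin(180 deg) = 0.0000
  joint[3] = (8.0777, 4.0472) + 3.2 * (-1.0000, 0.0000) = (8.0777 + -3.2000, 4.0472 + 0.0000) = (4.8777, 4.0472)
link 3: phi[3] = 75 + -60 + 165 + -85 = 95 deg
  cos(95 deg) = -0.0872, sin(95 deg) = 0.9962
  joint[4] = (4.8777, 4.0472) + 4.7 * (-0.0872, 0.9962) = (4.8777 + -0.4096, 4.0472 + 4.6821) = (4.4681, 8.7293)
End effector: (4.4681, 8.7293)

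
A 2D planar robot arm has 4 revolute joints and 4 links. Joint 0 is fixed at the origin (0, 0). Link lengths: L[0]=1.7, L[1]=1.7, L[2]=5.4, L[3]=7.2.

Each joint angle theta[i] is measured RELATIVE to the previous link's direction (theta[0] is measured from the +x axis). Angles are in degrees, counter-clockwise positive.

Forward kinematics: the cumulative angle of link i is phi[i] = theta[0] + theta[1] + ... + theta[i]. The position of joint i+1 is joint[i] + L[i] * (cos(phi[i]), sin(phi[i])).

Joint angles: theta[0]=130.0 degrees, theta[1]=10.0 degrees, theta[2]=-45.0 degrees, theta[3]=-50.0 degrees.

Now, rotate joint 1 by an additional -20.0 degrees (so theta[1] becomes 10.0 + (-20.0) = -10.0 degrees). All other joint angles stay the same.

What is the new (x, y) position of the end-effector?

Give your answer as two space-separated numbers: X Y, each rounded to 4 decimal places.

joint[0] = (0.0000, 0.0000)  (base)
link 0: phi[0] = 130 = 130 deg
  cos(130 deg) = -0.6428, sin(130 deg) = 0.7660
  joint[1] = (0.0000, 0.0000) + 1.7 * (-0.6428, 0.7660) = (0.0000 + -1.0927, 0.0000 + 1.3023) = (-1.0927, 1.3023)
link 1: phi[1] = 130 + -10 = 120 deg
  cos(120 deg) = -0.5000, sin(120 deg) = 0.8660
  joint[2] = (-1.0927, 1.3023) + 1.7 * (-0.5000, 0.8660) = (-1.0927 + -0.8500, 1.3023 + 1.4722) = (-1.9427, 2.7745)
link 2: phi[2] = 130 + -10 + -45 = 75 deg
  cos(75 deg) = 0.2588, sin(75 deg) = 0.9659
  joint[3] = (-1.9427, 2.7745) + 5.4 * (0.2588, 0.9659) = (-1.9427 + 1.3976, 2.7745 + 5.2160) = (-0.5451, 7.9905)
link 3: phi[3] = 130 + -10 + -45 + -50 = 25 deg
  cos(25 deg) = 0.9063, sin(25 deg) = 0.4226
  joint[4] = (-0.5451, 7.9905) + 7.2 * (0.9063, 0.4226) = (-0.5451 + 6.5254, 7.9905 + 3.0429) = (5.9803, 11.0334)
End effector: (5.9803, 11.0334)

Answer: 5.9803 11.0334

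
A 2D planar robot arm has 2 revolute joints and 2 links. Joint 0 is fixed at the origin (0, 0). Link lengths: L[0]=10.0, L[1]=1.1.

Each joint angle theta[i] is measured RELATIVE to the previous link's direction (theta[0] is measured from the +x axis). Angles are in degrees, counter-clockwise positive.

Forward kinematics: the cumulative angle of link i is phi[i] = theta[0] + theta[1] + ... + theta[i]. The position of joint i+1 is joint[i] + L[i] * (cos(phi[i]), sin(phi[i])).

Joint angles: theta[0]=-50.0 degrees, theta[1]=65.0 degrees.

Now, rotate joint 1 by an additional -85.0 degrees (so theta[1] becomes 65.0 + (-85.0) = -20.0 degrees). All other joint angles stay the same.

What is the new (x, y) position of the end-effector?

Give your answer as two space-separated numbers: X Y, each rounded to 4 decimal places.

Answer: 6.8041 -8.6941

Derivation:
joint[0] = (0.0000, 0.0000)  (base)
link 0: phi[0] = -50 = -50 deg
  cos(-50 deg) = 0.6428, sin(-50 deg) = -0.7660
  joint[1] = (0.0000, 0.0000) + 10 * (0.6428, -0.7660) = (0.0000 + 6.4279, 0.0000 + -7.6604) = (6.4279, -7.6604)
link 1: phi[1] = -50 + -20 = -70 deg
  cos(-70 deg) = 0.3420, sin(-70 deg) = -0.9397
  joint[2] = (6.4279, -7.6604) + 1.1 * (0.3420, -0.9397) = (6.4279 + 0.3762, -7.6604 + -1.0337) = (6.8041, -8.6941)
End effector: (6.8041, -8.6941)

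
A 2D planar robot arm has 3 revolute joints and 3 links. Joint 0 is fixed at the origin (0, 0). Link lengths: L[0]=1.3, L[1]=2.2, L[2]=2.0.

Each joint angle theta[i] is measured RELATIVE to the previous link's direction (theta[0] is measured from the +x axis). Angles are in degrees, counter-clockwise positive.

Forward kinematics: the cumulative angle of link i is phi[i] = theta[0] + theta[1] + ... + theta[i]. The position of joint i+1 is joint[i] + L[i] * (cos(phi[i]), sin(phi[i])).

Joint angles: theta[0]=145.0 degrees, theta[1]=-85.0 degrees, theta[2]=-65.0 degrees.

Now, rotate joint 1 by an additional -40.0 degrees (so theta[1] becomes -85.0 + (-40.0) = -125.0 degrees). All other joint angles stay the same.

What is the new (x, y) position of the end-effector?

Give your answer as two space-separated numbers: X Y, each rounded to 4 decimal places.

Answer: 2.4166 0.0839

Derivation:
joint[0] = (0.0000, 0.0000)  (base)
link 0: phi[0] = 145 = 145 deg
  cos(145 deg) = -0.8192, sin(145 deg) = 0.5736
  joint[1] = (0.0000, 0.0000) + 1.3 * (-0.8192, 0.5736) = (0.0000 + -1.0649, 0.0000 + 0.7456) = (-1.0649, 0.7456)
link 1: phi[1] = 145 + -125 = 20 deg
  cos(20 deg) = 0.9397, sin(20 deg) = 0.3420
  joint[2] = (-1.0649, 0.7456) + 2.2 * (0.9397, 0.3420) = (-1.0649 + 2.0673, 0.7456 + 0.7524) = (1.0024, 1.4981)
link 2: phi[2] = 145 + -125 + -65 = -45 deg
  cos(-45 deg) = 0.7071, sin(-45 deg) = -0.7071
  joint[3] = (1.0024, 1.4981) + 2 * (0.7071, -0.7071) = (1.0024 + 1.4142, 1.4981 + -1.4142) = (2.4166, 0.0839)
End effector: (2.4166, 0.0839)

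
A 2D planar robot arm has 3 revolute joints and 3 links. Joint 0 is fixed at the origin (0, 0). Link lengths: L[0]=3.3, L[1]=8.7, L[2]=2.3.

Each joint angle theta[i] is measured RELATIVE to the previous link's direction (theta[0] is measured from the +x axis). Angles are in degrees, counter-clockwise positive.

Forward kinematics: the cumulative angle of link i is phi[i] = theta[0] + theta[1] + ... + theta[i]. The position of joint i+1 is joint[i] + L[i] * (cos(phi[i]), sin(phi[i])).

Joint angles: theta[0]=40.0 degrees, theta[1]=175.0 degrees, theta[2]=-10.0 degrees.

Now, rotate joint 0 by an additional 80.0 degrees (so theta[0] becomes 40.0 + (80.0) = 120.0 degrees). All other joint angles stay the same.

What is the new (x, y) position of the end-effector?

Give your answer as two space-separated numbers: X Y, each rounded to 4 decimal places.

joint[0] = (0.0000, 0.0000)  (base)
link 0: phi[0] = 120 = 120 deg
  cos(120 deg) = -0.5000, sin(120 deg) = 0.8660
  joint[1] = (0.0000, 0.0000) + 3.3 * (-0.5000, 0.8660) = (0.0000 + -1.6500, 0.0000 + 2.8579) = (-1.6500, 2.8579)
link 1: phi[1] = 120 + 175 = 295 deg
  cos(295 deg) = 0.4226, sin(295 deg) = -0.9063
  joint[2] = (-1.6500, 2.8579) + 8.7 * (0.4226, -0.9063) = (-1.6500 + 3.6768, 2.8579 + -7.8849) = (2.0268, -5.0270)
link 2: phi[2] = 120 + 175 + -10 = 285 deg
  cos(285 deg) = 0.2588, sin(285 deg) = -0.9659
  joint[3] = (2.0268, -5.0270) + 2.3 * (0.2588, -0.9659) = (2.0268 + 0.5953, -5.0270 + -2.2216) = (2.6221, -7.2486)
End effector: (2.6221, -7.2486)

Answer: 2.6221 -7.2486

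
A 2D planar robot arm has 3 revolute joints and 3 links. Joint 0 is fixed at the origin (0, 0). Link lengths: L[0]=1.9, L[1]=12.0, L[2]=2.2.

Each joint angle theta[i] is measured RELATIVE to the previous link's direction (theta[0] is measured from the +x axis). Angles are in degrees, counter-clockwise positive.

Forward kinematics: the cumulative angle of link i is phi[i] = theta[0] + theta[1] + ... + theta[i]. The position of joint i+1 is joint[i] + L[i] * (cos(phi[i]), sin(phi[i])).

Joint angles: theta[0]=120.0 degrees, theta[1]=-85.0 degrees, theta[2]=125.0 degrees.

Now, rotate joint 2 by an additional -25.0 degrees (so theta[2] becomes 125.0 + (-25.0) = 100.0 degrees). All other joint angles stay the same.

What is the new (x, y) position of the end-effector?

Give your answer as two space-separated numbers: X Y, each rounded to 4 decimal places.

Answer: 7.3242 10.0840

Derivation:
joint[0] = (0.0000, 0.0000)  (base)
link 0: phi[0] = 120 = 120 deg
  cos(120 deg) = -0.5000, sin(120 deg) = 0.8660
  joint[1] = (0.0000, 0.0000) + 1.9 * (-0.5000, 0.8660) = (0.0000 + -0.9500, 0.0000 + 1.6454) = (-0.9500, 1.6454)
link 1: phi[1] = 120 + -85 = 35 deg
  cos(35 deg) = 0.8192, sin(35 deg) = 0.5736
  joint[2] = (-0.9500, 1.6454) + 12 * (0.8192, 0.5736) = (-0.9500 + 9.8298, 1.6454 + 6.8829) = (8.8798, 8.5284)
link 2: phi[2] = 120 + -85 + 100 = 135 deg
  cos(135 deg) = -0.7071, sin(135 deg) = 0.7071
  joint[3] = (8.8798, 8.5284) + 2.2 * (-0.7071, 0.7071) = (8.8798 + -1.5556, 8.5284 + 1.5556) = (7.3242, 10.0840)
End effector: (7.3242, 10.0840)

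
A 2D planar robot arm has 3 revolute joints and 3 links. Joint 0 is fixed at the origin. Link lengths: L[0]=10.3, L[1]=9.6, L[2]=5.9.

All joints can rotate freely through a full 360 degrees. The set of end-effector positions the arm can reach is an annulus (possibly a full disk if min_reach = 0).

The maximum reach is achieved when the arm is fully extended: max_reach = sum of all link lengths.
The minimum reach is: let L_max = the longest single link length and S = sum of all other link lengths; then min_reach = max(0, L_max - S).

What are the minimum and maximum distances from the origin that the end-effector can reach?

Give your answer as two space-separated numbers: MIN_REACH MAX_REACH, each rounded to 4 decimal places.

Link lengths: [10.3, 9.6, 5.9]
max_reach = 10.3 + 9.6 + 5.9 = 25.8
L_max = max([10.3, 9.6, 5.9]) = 10.3
S (sum of others) = 25.8 - 10.3 = 15.5
min_reach = max(0, 10.3 - 15.5) = max(0, -5.2) = 0

Answer: 0.0000 25.8000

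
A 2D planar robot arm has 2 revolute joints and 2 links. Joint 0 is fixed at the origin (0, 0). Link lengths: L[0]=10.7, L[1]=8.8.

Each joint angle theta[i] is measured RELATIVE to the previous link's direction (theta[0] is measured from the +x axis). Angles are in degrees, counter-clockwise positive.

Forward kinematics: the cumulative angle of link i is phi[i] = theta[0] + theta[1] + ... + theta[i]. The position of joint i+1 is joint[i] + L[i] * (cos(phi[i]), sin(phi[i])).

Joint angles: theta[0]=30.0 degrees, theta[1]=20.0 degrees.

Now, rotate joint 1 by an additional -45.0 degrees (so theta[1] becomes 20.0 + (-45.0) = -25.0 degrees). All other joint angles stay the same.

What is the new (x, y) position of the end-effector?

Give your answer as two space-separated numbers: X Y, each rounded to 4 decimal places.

Answer: 18.0330 6.1170

Derivation:
joint[0] = (0.0000, 0.0000)  (base)
link 0: phi[0] = 30 = 30 deg
  cos(30 deg) = 0.8660, sin(30 deg) = 0.5000
  joint[1] = (0.0000, 0.0000) + 10.7 * (0.8660, 0.5000) = (0.0000 + 9.2665, 0.0000 + 5.3500) = (9.2665, 5.3500)
link 1: phi[1] = 30 + -25 = 5 deg
  cos(5 deg) = 0.9962, sin(5 deg) = 0.0872
  joint[2] = (9.2665, 5.3500) + 8.8 * (0.9962, 0.0872) = (9.2665 + 8.7665, 5.3500 + 0.7670) = (18.0330, 6.1170)
End effector: (18.0330, 6.1170)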